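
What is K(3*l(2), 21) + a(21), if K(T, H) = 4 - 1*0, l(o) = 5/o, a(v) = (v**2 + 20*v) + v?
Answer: 886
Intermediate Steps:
a(v) = v**2 + 21*v
K(T, H) = 4 (K(T, H) = 4 + 0 = 4)
K(3*l(2), 21) + a(21) = 4 + 21*(21 + 21) = 4 + 21*42 = 4 + 882 = 886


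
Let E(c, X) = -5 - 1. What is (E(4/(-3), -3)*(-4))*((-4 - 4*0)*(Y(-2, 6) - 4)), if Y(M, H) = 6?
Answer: -192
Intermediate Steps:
E(c, X) = -6
(E(4/(-3), -3)*(-4))*((-4 - 4*0)*(Y(-2, 6) - 4)) = (-6*(-4))*((-4 - 4*0)*(6 - 4)) = 24*((-4 + 0)*2) = 24*(-4*2) = 24*(-8) = -192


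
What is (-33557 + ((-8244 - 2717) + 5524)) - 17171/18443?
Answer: -719183513/18443 ≈ -38995.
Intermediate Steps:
(-33557 + ((-8244 - 2717) + 5524)) - 17171/18443 = (-33557 + (-10961 + 5524)) - 17171*1/18443 = (-33557 - 5437) - 17171/18443 = -38994 - 17171/18443 = -719183513/18443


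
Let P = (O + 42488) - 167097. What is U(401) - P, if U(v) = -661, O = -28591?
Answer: 152539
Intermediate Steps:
P = -153200 (P = (-28591 + 42488) - 167097 = 13897 - 167097 = -153200)
U(401) - P = -661 - 1*(-153200) = -661 + 153200 = 152539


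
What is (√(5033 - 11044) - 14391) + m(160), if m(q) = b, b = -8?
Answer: -14399 + I*√6011 ≈ -14399.0 + 77.531*I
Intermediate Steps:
m(q) = -8
(√(5033 - 11044) - 14391) + m(160) = (√(5033 - 11044) - 14391) - 8 = (√(-6011) - 14391) - 8 = (I*√6011 - 14391) - 8 = (-14391 + I*√6011) - 8 = -14399 + I*√6011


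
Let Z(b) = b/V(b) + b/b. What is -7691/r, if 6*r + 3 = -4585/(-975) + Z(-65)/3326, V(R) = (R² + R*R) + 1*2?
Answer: -252959157631440/9334604329 ≈ -27099.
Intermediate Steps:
V(R) = 2 + 2*R² (V(R) = (R² + R²) + 2 = 2*R² + 2 = 2 + 2*R²)
Z(b) = 1 + b/(2 + 2*b²) (Z(b) = b/(2 + 2*b²) + b/b = b/(2 + 2*b²) + 1 = 1 + b/(2 + 2*b²))
r = 9334604329/32890281840 (r = -½ + (-4585/(-975) + ((1 + (-65)² + (½)*(-65))/(1 + (-65)²))/3326)/6 = -½ + (-4585*(-1/975) + ((1 + 4225 - 65/2)/(1 + 4225))*(1/3326))/6 = -½ + (917/195 + ((8387/2)/4226)*(1/3326))/6 = -½ + (917/195 + ((1/4226)*(8387/2))*(1/3326))/6 = -½ + (917/195 + (8387/8452)*(1/3326))/6 = -½ + (917/195 + 8387/28111352)/6 = -½ + (⅙)*(25779745249/5481713640) = -½ + 25779745249/32890281840 = 9334604329/32890281840 ≈ 0.28381)
-7691/r = -7691/9334604329/32890281840 = -7691*32890281840/9334604329 = -252959157631440/9334604329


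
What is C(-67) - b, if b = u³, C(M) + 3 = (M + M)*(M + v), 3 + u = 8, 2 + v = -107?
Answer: 23456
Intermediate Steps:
v = -109 (v = -2 - 107 = -109)
u = 5 (u = -3 + 8 = 5)
C(M) = -3 + 2*M*(-109 + M) (C(M) = -3 + (M + M)*(M - 109) = -3 + (2*M)*(-109 + M) = -3 + 2*M*(-109 + M))
b = 125 (b = 5³ = 125)
C(-67) - b = (-3 - 218*(-67) + 2*(-67)²) - 1*125 = (-3 + 14606 + 2*4489) - 125 = (-3 + 14606 + 8978) - 125 = 23581 - 125 = 23456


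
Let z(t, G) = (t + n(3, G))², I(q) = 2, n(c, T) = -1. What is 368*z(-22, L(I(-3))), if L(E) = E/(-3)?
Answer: 194672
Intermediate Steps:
L(E) = -E/3 (L(E) = E*(-⅓) = -E/3)
z(t, G) = (-1 + t)² (z(t, G) = (t - 1)² = (-1 + t)²)
368*z(-22, L(I(-3))) = 368*(-1 - 22)² = 368*(-23)² = 368*529 = 194672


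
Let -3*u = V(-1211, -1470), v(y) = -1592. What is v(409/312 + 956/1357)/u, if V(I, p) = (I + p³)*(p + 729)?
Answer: 1592/784601480117 ≈ 2.0291e-9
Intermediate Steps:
V(I, p) = (729 + p)*(I + p³) (V(I, p) = (I + p³)*(729 + p) = (729 + p)*(I + p³))
u = -784601480117 (u = -((-1470)⁴ + 729*(-1211) + 729*(-1470)³ - 1211*(-1470))/3 = -(4669488810000 - 882819 + 729*(-3176523000) + 1780170)/3 = -(4669488810000 - 882819 - 2315685267000 + 1780170)/3 = -⅓*2353804440351 = -784601480117)
v(409/312 + 956/1357)/u = -1592/(-784601480117) = -1592*(-1/784601480117) = 1592/784601480117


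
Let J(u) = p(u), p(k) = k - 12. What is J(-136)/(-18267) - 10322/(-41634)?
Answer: 32452301/126754713 ≈ 0.25602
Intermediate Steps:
p(k) = -12 + k
J(u) = -12 + u
J(-136)/(-18267) - 10322/(-41634) = (-12 - 136)/(-18267) - 10322/(-41634) = -148*(-1/18267) - 10322*(-1/41634) = 148/18267 + 5161/20817 = 32452301/126754713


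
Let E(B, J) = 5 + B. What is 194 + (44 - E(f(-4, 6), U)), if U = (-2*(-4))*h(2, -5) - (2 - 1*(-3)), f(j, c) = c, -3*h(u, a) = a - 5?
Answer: 227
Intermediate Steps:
h(u, a) = 5/3 - a/3 (h(u, a) = -(a - 5)/3 = -(-5 + a)/3 = 5/3 - a/3)
U = 65/3 (U = (-2*(-4))*(5/3 - 1/3*(-5)) - (2 - 1*(-3)) = 8*(5/3 + 5/3) - (2 + 3) = 8*(10/3) - 1*5 = 80/3 - 5 = 65/3 ≈ 21.667)
194 + (44 - E(f(-4, 6), U)) = 194 + (44 - (5 + 6)) = 194 + (44 - 1*11) = 194 + (44 - 11) = 194 + 33 = 227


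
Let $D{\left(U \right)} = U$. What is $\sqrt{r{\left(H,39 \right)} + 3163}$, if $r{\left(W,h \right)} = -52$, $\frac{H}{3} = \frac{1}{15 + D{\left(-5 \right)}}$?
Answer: $\sqrt{3111} \approx 55.776$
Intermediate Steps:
$H = \frac{3}{10}$ ($H = \frac{3}{15 - 5} = \frac{3}{10} \approx 0.3$)
$\sqrt{r{\left(H,39 \right)} + 3163} = \sqrt{-52 + 3163} = \sqrt{3111}$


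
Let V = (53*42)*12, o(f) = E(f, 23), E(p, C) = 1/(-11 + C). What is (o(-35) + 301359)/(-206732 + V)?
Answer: -3616309/2160240 ≈ -1.6740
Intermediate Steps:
o(f) = 1/12 (o(f) = 1/(-11 + 23) = 1/12)
V = 26712 (V = 2226*12 = 26712)
(o(-35) + 301359)/(-206732 + V) = (1/12 + 301359)/(-206732 + 26712) = (3616309/12)/(-180020) = (3616309/12)*(-1/180020) = -3616309/2160240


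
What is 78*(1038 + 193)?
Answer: 96018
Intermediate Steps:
78*(1038 + 193) = 78*1231 = 96018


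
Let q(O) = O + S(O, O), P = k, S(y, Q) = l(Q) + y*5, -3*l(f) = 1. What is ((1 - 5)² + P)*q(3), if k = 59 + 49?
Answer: 6572/3 ≈ 2190.7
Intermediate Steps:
l(f) = -⅓ (l(f) = -⅓*1 = -⅓)
S(y, Q) = -⅓ + 5*y (S(y, Q) = -⅓ + y*5 = -⅓ + 5*y)
k = 108
P = 108
q(O) = -⅓ + 6*O (q(O) = O + (-⅓ + 5*O) = -⅓ + 6*O)
((1 - 5)² + P)*q(3) = ((1 - 5)² + 108)*(-⅓ + 6*3) = ((-4)² + 108)*(-⅓ + 18) = (16 + 108)*(53/3) = 124*(53/3) = 6572/3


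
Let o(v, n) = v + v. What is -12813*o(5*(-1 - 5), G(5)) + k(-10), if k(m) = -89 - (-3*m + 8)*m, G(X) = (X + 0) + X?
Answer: 769071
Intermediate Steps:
G(X) = 2*X (G(X) = X + X = 2*X)
k(m) = -89 - m*(8 - 3*m) (k(m) = -89 - (8 - 3*m)*m = -89 - m*(8 - 3*m))
o(v, n) = 2*v
-12813*o(5*(-1 - 5), G(5)) + k(-10) = -25626*5*(-1 - 5) + (-89 - 8*(-10) + 3*(-10)**2) = -25626*5*(-6) + (-89 + 80 + 3*100) = -25626*(-30) + (-89 + 80 + 300) = -12813*(-60) + 291 = 768780 + 291 = 769071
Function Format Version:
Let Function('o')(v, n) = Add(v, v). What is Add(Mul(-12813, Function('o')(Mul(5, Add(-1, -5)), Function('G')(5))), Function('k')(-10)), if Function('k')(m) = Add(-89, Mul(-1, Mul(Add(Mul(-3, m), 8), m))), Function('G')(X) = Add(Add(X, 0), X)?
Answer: 769071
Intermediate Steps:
Function('G')(X) = Mul(2, X) (Function('G')(X) = Add(X, X) = Mul(2, X))
Function('k')(m) = Add(-89, Mul(-1, m, Add(8, Mul(-3, m)))) (Function('k')(m) = Add(-89, Mul(-1, Mul(Add(8, Mul(-3, m)), m))) = Add(-89, Mul(-1, Mul(m, Add(8, Mul(-3, m))))) = Add(-89, Mul(-1, m, Add(8, Mul(-3, m)))))
Function('o')(v, n) = Mul(2, v)
Add(Mul(-12813, Function('o')(Mul(5, Add(-1, -5)), Function('G')(5))), Function('k')(-10)) = Add(Mul(-12813, Mul(2, Mul(5, Add(-1, -5)))), Add(-89, Mul(-8, -10), Mul(3, Pow(-10, 2)))) = Add(Mul(-12813, Mul(2, Mul(5, -6))), Add(-89, 80, Mul(3, 100))) = Add(Mul(-12813, Mul(2, -30)), Add(-89, 80, 300)) = Add(Mul(-12813, -60), 291) = Add(768780, 291) = 769071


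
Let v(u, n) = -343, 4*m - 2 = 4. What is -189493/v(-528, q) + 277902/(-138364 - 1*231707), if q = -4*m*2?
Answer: 7781171513/14103817 ≈ 551.71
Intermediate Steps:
m = 3/2 (m = ½ + (¼)*4 = ½ + 1 = 3/2 ≈ 1.5000)
q = -12 (q = -4*3/2*2 = -6*2 = -12)
-189493/v(-528, q) + 277902/(-138364 - 1*231707) = -189493/(-343) + 277902/(-138364 - 1*231707) = -189493*(-1/343) + 277902/(-138364 - 231707) = 189493/343 + 277902/(-370071) = 189493/343 + 277902*(-1/370071) = 189493/343 - 30878/41119 = 7781171513/14103817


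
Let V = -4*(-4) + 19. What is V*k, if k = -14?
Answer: -490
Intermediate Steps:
V = 35 (V = 16 + 19 = 35)
V*k = 35*(-14) = -490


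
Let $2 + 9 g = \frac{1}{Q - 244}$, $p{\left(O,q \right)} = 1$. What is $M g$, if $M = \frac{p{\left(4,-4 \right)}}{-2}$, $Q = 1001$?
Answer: $\frac{1513}{13626} \approx 0.11104$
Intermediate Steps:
$g = - \frac{1513}{6813}$ ($g = - \frac{2}{9} + \frac{1}{9 \left(1001 - 244\right)} = - \frac{2}{9} + \frac{1}{9 \cdot 757} = - \frac{2}{9} + \frac{1}{9} \cdot \frac{1}{757} = - \frac{2}{9} + \frac{1}{6813} = - \frac{1513}{6813} \approx -0.22208$)
$M = - \frac{1}{2}$ ($M = 1 \frac{1}{-2} = 1 \left(- \frac{1}{2}\right) = - \frac{1}{2} \approx -0.5$)
$M g = \left(- \frac{1}{2}\right) \left(- \frac{1513}{6813}\right) = \frac{1513}{13626}$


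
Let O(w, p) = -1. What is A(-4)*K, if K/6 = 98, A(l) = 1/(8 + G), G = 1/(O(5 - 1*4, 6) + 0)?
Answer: 84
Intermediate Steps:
G = -1 (G = 1/(-1 + 0) = 1/(-1) = -1)
A(l) = ⅐ (A(l) = 1/(8 - 1) = 1/7 = ⅐)
K = 588 (K = 6*98 = 588)
A(-4)*K = (⅐)*588 = 84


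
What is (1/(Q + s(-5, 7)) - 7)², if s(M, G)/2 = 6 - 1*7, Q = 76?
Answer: 267289/5476 ≈ 48.811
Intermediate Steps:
s(M, G) = -2 (s(M, G) = 2*(6 - 1*7) = 2*(6 - 7) = 2*(-1) = -2)
(1/(Q + s(-5, 7)) - 7)² = (1/(76 - 2) - 7)² = (1/74 - 7)² = (-517/74)² = 267289/5476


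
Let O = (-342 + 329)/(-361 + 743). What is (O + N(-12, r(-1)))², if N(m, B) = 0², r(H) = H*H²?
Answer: 169/145924 ≈ 0.0011581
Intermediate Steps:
r(H) = H³
N(m, B) = 0
O = -13/382 ≈ -0.034031
(O + N(-12, r(-1)))² = (-13/382 + 0)² = (-13/382)² = 169/145924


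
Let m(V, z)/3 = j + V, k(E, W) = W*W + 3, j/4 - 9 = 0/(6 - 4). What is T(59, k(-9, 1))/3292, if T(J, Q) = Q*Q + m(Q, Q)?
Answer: 34/823 ≈ 0.041312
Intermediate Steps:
j = 36 (j = 36 + 4*(0/(6 - 4)) = 36 + 4*(0/2) = 36 + 4*(0*(1/2)) = 36 + 4*0 = 36 + 0 = 36)
k(E, W) = 3 + W**2 (k(E, W) = W**2 + 3 = 3 + W**2)
m(V, z) = 108 + 3*V (m(V, z) = 3*(36 + V) = 108 + 3*V)
T(J, Q) = 108 + Q**2 + 3*Q (T(J, Q) = Q*Q + (108 + 3*Q) = Q**2 + (108 + 3*Q) = 108 + Q**2 + 3*Q)
T(59, k(-9, 1))/3292 = (108 + (3 + 1**2)**2 + 3*(3 + 1**2))/3292 = (108 + (3 + 1)**2 + 3*(3 + 1))*(1/3292) = (108 + 4**2 + 3*4)*(1/3292) = (108 + 16 + 12)*(1/3292) = 136*(1/3292) = 34/823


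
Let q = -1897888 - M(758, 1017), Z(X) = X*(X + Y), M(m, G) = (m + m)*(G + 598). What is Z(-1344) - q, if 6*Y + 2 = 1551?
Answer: 5805588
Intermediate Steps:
Y = 1549/6 (Y = -⅓ + (⅙)*1551 = -⅓ + 517/2 = 1549/6 ≈ 258.17)
M(m, G) = 2*m*(598 + G) (M(m, G) = (2*m)*(598 + G) = 2*m*(598 + G))
Z(X) = X*(1549/6 + X) (Z(X) = X*(X + 1549/6) = X*(1549/6 + X))
q = -4346228 (q = -1897888 - 2*758*(598 + 1017) = -1897888 - 2*758*1615 = -1897888 - 1*2448340 = -1897888 - 2448340 = -4346228)
Z(-1344) - q = (⅙)*(-1344)*(1549 + 6*(-1344)) - 1*(-4346228) = (⅙)*(-1344)*(1549 - 8064) + 4346228 = (⅙)*(-1344)*(-6515) + 4346228 = 1459360 + 4346228 = 5805588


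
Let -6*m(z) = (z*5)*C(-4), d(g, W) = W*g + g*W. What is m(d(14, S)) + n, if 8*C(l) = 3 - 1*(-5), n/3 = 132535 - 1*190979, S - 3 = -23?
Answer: -524596/3 ≈ -1.7487e+5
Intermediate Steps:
S = -20 (S = 3 - 23 = -20)
n = -175332 (n = 3*(132535 - 1*190979) = 3*(132535 - 190979) = 3*(-58444) = -175332)
C(l) = 1 (C(l) = (3 - 1*(-5))/8 = (3 + 5)/8 = (⅛)*8 = 1)
d(g, W) = 2*W*g (d(g, W) = W*g + W*g = 2*W*g)
m(z) = -5*z/6 (m(z) = -z*5/6 = -5*z/6)
m(d(14, S)) + n = -5*(-20)*14/3 - 175332 = -⅚*(-560) - 175332 = 1400/3 - 175332 = -524596/3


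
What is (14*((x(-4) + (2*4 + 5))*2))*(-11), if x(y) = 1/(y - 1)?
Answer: -19712/5 ≈ -3942.4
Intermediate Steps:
x(y) = 1/(-1 + y)
(14*((x(-4) + (2*4 + 5))*2))*(-11) = (14*((1/(-1 - 4) + (2*4 + 5))*2))*(-11) = (14*((1/(-5) + (8 + 5))*2))*(-11) = (14*((-⅕ + 13)*2))*(-11) = (14*((64/5)*2))*(-11) = (14*(128/5))*(-11) = (1792/5)*(-11) = -19712/5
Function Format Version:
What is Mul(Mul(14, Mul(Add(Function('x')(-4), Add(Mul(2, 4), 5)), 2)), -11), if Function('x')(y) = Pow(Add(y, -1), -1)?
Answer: Rational(-19712, 5) ≈ -3942.4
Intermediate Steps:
Function('x')(y) = Pow(Add(-1, y), -1)
Mul(Mul(14, Mul(Add(Function('x')(-4), Add(Mul(2, 4), 5)), 2)), -11) = Mul(Mul(14, Mul(Add(Pow(Add(-1, -4), -1), Add(Mul(2, 4), 5)), 2)), -11) = Mul(Mul(14, Mul(Add(Pow(-5, -1), Add(8, 5)), 2)), -11) = Mul(Mul(14, Mul(Add(Rational(-1, 5), 13), 2)), -11) = Mul(Mul(14, Mul(Rational(64, 5), 2)), -11) = Mul(Mul(14, Rational(128, 5)), -11) = Mul(Rational(1792, 5), -11) = Rational(-19712, 5)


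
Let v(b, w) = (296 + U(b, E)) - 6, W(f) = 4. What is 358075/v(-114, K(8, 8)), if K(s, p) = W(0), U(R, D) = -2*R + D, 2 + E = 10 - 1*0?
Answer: 358075/526 ≈ 680.75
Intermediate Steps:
E = 8 (E = -2 + (10 - 1*0) = -2 + (10 + 0) = -2 + 10 = 8)
U(R, D) = D - 2*R
K(s, p) = 4
v(b, w) = 298 - 2*b (v(b, w) = (296 + (8 - 2*b)) - 6 = (304 - 2*b) - 6 = 298 - 2*b)
358075/v(-114, K(8, 8)) = 358075/(298 - 2*(-114)) = 358075/(298 + 228) = 358075/526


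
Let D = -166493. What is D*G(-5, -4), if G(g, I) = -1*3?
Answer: 499479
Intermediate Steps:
G(g, I) = -3
D*G(-5, -4) = -166493*(-3) = 499479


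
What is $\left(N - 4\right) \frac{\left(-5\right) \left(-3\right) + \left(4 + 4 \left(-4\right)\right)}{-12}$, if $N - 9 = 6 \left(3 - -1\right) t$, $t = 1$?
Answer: $- \frac{29}{4} \approx -7.25$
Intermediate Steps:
$N = 33$ ($N = 9 + 6 \left(3 - -1\right) 1 = 9 + 6 \left(3 + \left(-3 + 4\right)\right) 1 = 9 + 6 \left(3 + 1\right) 1 = 9 + 6 \cdot 4 \cdot 1 = 9 + 24 \cdot 1 = 9 + 24 = 33$)
$\left(N - 4\right) \frac{\left(-5\right) \left(-3\right) + \left(4 + 4 \left(-4\right)\right)}{-12} = \left(33 - 4\right) \frac{\left(-5\right) \left(-3\right) + \left(4 + 4 \left(-4\right)\right)}{-12} = 29 \left(15 + \left(4 - 16\right)\right) \left(- \frac{1}{12}\right) = 29 \left(15 - 12\right) \left(- \frac{1}{12}\right) = 29 \cdot 3 \left(- \frac{1}{12}\right) = 29 \left(- \frac{1}{4}\right) = - \frac{29}{4}$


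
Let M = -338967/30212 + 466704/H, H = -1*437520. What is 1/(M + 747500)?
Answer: 275382380/205844945614519 ≈ 1.3378e-6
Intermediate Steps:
H = -437520
M = -3383435481/275382380 (M = -338967/30212 + 466704/(-437520) = -338967*1/30212 + 466704*(-1/437520) = -338967/30212 - 9723/9115 = -3383435481/275382380 ≈ -12.286)
1/(M + 747500) = 1/(-3383435481/275382380 + 747500) = 1/(205844945614519/275382380) = 275382380/205844945614519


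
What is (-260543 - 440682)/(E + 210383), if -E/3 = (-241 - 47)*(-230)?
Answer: -701225/11663 ≈ -60.124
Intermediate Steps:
E = -198720 (E = -3*(-241 - 47)*(-230) = -(-864)*(-230) = -3*66240 = -198720)
(-260543 - 440682)/(E + 210383) = (-260543 - 440682)/(-198720 + 210383) = -701225/11663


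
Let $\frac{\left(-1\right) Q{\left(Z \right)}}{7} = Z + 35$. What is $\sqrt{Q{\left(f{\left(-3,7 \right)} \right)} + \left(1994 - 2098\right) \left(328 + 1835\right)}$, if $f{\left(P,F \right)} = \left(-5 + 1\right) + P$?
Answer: $2 i \sqrt{56287} \approx 474.5 i$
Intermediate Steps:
$f{\left(P,F \right)} = -4 + P$
$Q{\left(Z \right)} = -245 - 7 Z$ ($Q{\left(Z \right)} = - 7 \left(Z + 35\right) = - 7 \left(35 + Z\right) = -245 - 7 Z$)
$\sqrt{Q{\left(f{\left(-3,7 \right)} \right)} + \left(1994 - 2098\right) \left(328 + 1835\right)} = \sqrt{\left(-245 - 7 \left(-4 - 3\right)\right) + \left(1994 - 2098\right) \left(328 + 1835\right)} = \sqrt{\left(-245 - -49\right) - 224952} = \sqrt{\left(-245 + 49\right) - 224952} = \sqrt{-196 - 224952} = \sqrt{-225148} = 2 i \sqrt{56287}$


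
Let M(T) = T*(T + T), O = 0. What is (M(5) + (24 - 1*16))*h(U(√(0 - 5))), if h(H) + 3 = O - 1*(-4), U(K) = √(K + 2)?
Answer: 58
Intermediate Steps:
U(K) = √(2 + K)
M(T) = 2*T² (M(T) = T*(2*T) = 2*T²)
h(H) = 1 (h(H) = -3 + (0 - 1*(-4)) = -3 + (0 + 4) = -3 + 4 = 1)
(M(5) + (24 - 1*16))*h(U(√(0 - 5))) = (2*5² + (24 - 1*16))*1 = (2*25 + (24 - 16))*1 = (50 + 8)*1 = 58*1 = 58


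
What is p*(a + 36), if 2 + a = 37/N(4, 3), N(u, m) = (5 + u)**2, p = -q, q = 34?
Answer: -94894/81 ≈ -1171.5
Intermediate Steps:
p = -34 (p = -1*34 = -34)
a = -125/81 (a = -2 + 37/((5 + 4)**2) = -2 + 37/(9**2) = -2 + 37/81 = -125/81 ≈ -1.5432)
p*(a + 36) = -34*(-125/81 + 36) = -34*2791/81 = -94894/81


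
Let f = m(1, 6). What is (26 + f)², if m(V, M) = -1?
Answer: 625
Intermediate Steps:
f = -1
(26 + f)² = (26 - 1)² = 25² = 625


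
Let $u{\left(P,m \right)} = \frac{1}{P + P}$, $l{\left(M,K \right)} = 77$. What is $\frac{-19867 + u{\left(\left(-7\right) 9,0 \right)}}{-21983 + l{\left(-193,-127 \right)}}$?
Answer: $\frac{2503243}{2760156} \approx 0.90692$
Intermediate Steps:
$u{\left(P,m \right)} = \frac{1}{2 P}$
$\frac{-19867 + u{\left(\left(-7\right) 9,0 \right)}}{-21983 + l{\left(-193,-127 \right)}} = \frac{-19867 + \frac{1}{2 \left(\left(-7\right) 9\right)}}{-21983 + 77} = \frac{-19867 + \frac{1}{2 \left(-63\right)}}{-21906} = \left(-19867 + \frac{1}{2} \left(- \frac{1}{63}\right)\right) \left(- \frac{1}{21906}\right) = \left(-19867 - \frac{1}{126}\right) \left(- \frac{1}{21906}\right) = \left(- \frac{2503243}{126}\right) \left(- \frac{1}{21906}\right) = \frac{2503243}{2760156}$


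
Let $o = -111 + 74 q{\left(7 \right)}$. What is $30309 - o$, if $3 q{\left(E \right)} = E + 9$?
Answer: $\frac{90076}{3} \approx 30025.0$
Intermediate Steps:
$q{\left(E \right)} = 3 + \frac{E}{3}$ ($q{\left(E \right)} = \frac{E + 9}{3} = \frac{9 + E}{3} = 3 + \frac{E}{3}$)
$o = \frac{851}{3}$ ($o = -111 + 74 \left(3 + \frac{1}{3} \cdot 7\right) = -111 + 74 \left(3 + \frac{7}{3}\right) = -111 + 74 \cdot \frac{16}{3} = -111 + \frac{1184}{3} = \frac{851}{3} \approx 283.67$)
$30309 - o = 30309 - \frac{851}{3} = \frac{90076}{3}$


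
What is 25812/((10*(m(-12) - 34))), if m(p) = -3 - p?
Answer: -12906/125 ≈ -103.25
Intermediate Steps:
25812/((10*(m(-12) - 34))) = 25812/((10*((-3 - 1*(-12)) - 34))) = 25812/((10*((-3 + 12) - 34))) = 25812/((10*(9 - 34))) = 25812/((10*(-25))) = 25812/(-250) = 25812*(-1/250) = -12906/125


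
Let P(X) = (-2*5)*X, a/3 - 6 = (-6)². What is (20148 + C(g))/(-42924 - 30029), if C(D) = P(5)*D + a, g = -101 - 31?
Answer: -26874/72953 ≈ -0.36837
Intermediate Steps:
a = 126 (a = 18 + 3*(-6)² = 18 + 3*36 = 18 + 108 = 126)
P(X) = -10*X
g = -132
C(D) = 126 - 50*D (C(D) = (-10*5)*D + 126 = -50*D + 126 = 126 - 50*D)
(20148 + C(g))/(-42924 - 30029) = (20148 + (126 - 50*(-132)))/(-42924 - 30029) = (20148 + (126 + 6600))/(-72953) = (20148 + 6726)*(-1/72953) = 26874*(-1/72953) = -26874/72953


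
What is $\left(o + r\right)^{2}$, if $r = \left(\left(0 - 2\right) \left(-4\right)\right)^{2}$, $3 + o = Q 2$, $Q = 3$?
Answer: $4489$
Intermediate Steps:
$o = 3$ ($o = -3 + 3 \cdot 2 = -3 + 6 = 3$)
$r = 64$ ($r = \left(\left(-2\right) \left(-4\right)\right)^{2} = 8^{2} = 64$)
$\left(o + r\right)^{2} = \left(3 + 64\right)^{2} = 67^{2} = 4489$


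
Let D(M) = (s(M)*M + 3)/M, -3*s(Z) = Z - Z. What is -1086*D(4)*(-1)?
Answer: 1629/2 ≈ 814.50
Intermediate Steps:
s(Z) = 0 (s(Z) = -(Z - Z)/3 = -⅓*0 = 0)
D(M) = 3/M (D(M) = (0*M + 3)/M = (0 + 3)/M = 3/M)
-1086*D(4)*(-1) = -1086*3/4*(-1) = -1086*3*(¼)*(-1) = -1629*(-1)/2 = -1086*(-¾) = 1629/2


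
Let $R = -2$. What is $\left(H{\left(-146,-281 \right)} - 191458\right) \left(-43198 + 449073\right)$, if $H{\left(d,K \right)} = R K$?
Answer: $-77479914000$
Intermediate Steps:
$H{\left(d,K \right)} = - 2 K$
$\left(H{\left(-146,-281 \right)} - 191458\right) \left(-43198 + 449073\right) = \left(\left(-2\right) \left(-281\right) - 191458\right) \left(-43198 + 449073\right) = \left(562 - 191458\right) 405875 = \left(-190896\right) 405875 = -77479914000$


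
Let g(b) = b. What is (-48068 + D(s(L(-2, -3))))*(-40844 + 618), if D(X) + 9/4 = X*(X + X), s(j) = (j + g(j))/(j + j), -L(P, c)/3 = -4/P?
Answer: 3867186849/2 ≈ 1.9336e+9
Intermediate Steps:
L(P, c) = 12/P (L(P, c) = -(-12)/P = 12/P)
s(j) = 1 (s(j) = (j + j)/(j + j) = (2*j)/((2*j)) = (2*j)*(1/(2*j)) = 1)
D(X) = -9/4 + 2*X² (D(X) = -9/4 + X*(X + X) = -9/4 + X*(2*X) = -9/4 + 2*X²)
(-48068 + D(s(L(-2, -3))))*(-40844 + 618) = (-48068 + (-9/4 + 2*1²))*(-40844 + 618) = (-48068 + (-9/4 + 2*1))*(-40226) = (-48068 + (-9/4 + 2))*(-40226) = (-48068 - ¼)*(-40226) = -192273/4*(-40226) = 3867186849/2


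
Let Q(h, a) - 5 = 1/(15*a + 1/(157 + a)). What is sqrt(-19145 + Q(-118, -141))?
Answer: 2*I*sqrt(5479197987341)/33839 ≈ 138.35*I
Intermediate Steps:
Q(h, a) = 5 + 1/(1/(157 + a) + 15*a) (Q(h, a) = 5 + 1/(15*a + 1/(157 + a)) = 5 + 1/(1/(157 + a) + 15*a))
sqrt(-19145 + Q(-118, -141)) = sqrt(-19145 + (162 + 75*(-141)**2 + 11776*(-141))/(1 + 15*(-141)**2 + 2355*(-141))) = sqrt(-19145 + (162 + 75*19881 - 1660416)/(1 + 15*19881 - 332055)) = sqrt(-19145 + (162 + 1491075 - 1660416)/(1 + 298215 - 332055)) = sqrt(-19145 - 169179/(-33839)) = sqrt(-19145 - 1/33839*(-169179)) = sqrt(-19145 + 169179/33839) = sqrt(-647678476/33839) = 2*I*sqrt(5479197987341)/33839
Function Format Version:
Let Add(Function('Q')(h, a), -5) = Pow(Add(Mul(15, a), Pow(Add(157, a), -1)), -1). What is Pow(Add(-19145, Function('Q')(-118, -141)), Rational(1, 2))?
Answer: Mul(Rational(2, 33839), I, Pow(5479197987341, Rational(1, 2))) ≈ Mul(138.35, I)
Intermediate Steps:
Function('Q')(h, a) = Add(5, Pow(Add(Pow(Add(157, a), -1), Mul(15, a)), -1)) (Function('Q')(h, a) = Add(5, Pow(Add(Mul(15, a), Pow(Add(157, a), -1)), -1)) = Add(5, Pow(Add(Pow(Add(157, a), -1), Mul(15, a)), -1)))
Pow(Add(-19145, Function('Q')(-118, -141)), Rational(1, 2)) = Pow(Add(-19145, Mul(Pow(Add(1, Mul(15, Pow(-141, 2)), Mul(2355, -141)), -1), Add(162, Mul(75, Pow(-141, 2)), Mul(11776, -141)))), Rational(1, 2)) = Pow(Add(-19145, Mul(Pow(Add(1, Mul(15, 19881), -332055), -1), Add(162, Mul(75, 19881), -1660416))), Rational(1, 2)) = Pow(Add(-19145, Mul(Pow(Add(1, 298215, -332055), -1), Add(162, 1491075, -1660416))), Rational(1, 2)) = Pow(Add(-19145, Mul(Pow(-33839, -1), -169179)), Rational(1, 2)) = Pow(Add(-19145, Mul(Rational(-1, 33839), -169179)), Rational(1, 2)) = Pow(Add(-19145, Rational(169179, 33839)), Rational(1, 2)) = Pow(Rational(-647678476, 33839), Rational(1, 2)) = Mul(Rational(2, 33839), I, Pow(5479197987341, Rational(1, 2)))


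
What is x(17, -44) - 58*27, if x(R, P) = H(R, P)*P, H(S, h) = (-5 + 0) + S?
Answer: -2094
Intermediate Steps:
H(S, h) = -5 + S
x(R, P) = P*(-5 + R) (x(R, P) = (-5 + R)*P = P*(-5 + R))
x(17, -44) - 58*27 = -44*(-5 + 17) - 58*27 = -44*12 - 1566 = -528 - 1566 = -2094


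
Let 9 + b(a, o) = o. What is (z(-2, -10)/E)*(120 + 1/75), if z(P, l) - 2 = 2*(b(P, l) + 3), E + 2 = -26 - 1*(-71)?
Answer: -18002/215 ≈ -83.730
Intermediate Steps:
E = 43 (E = -2 + (-26 - 1*(-71)) = -2 + (-26 + 71) = -2 + 45 = 43)
b(a, o) = -9 + o
z(P, l) = -10 + 2*l (z(P, l) = 2 + 2*((-9 + l) + 3) = 2 + 2*(-6 + l) = 2 + (-12 + 2*l) = -10 + 2*l)
(z(-2, -10)/E)*(120 + 1/75) = ((-10 + 2*(-10))/43)*(120 + 1/75) = ((-10 - 20)*(1/43))*(120 + 1/75) = -30*1/43*(9001/75) = -30/43*9001/75 = -18002/215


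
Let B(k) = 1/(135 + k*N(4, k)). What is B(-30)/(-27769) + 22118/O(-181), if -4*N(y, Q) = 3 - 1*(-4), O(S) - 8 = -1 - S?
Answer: 115161513937/978857250 ≈ 117.65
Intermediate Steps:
O(S) = 7 - S (O(S) = 8 + (-1 - S) = 7 - S)
N(y, Q) = -7/4 (N(y, Q) = -(3 - 1*(-4))/4 = -(3 + 4)/4 = -¼*7 = -7/4)
B(k) = 1/(135 - 7*k/4) (B(k) = 1/(135 + k*(-7/4)) = 1/(135 - 7*k/4))
B(-30)/(-27769) + 22118/O(-181) = (4/(540 - 7*(-30)))/(-27769) + 22118/(7 - 1*(-181)) = (4/(540 + 210))*(-1/27769) + 22118/(7 + 181) = (4/750)*(-1/27769) + 22118/188 = (4*(1/750))*(-1/27769) + 22118*(1/188) = (2/375)*(-1/27769) + 11059/94 = -2/10413375 + 11059/94 = 115161513937/978857250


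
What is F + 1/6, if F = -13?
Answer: -77/6 ≈ -12.833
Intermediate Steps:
F + 1/6 = -13 + 1/6 = -13 + (⅙)*1 = -13 + ⅙ = -77/6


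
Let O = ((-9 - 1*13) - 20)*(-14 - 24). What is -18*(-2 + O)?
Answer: -28692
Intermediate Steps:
O = 1596 (O = ((-9 - 13) - 20)*(-38) = (-22 - 20)*(-38) = -42*(-38) = 1596)
-18*(-2 + O) = -18*(-2 + 1596) = -18*1594 = -28692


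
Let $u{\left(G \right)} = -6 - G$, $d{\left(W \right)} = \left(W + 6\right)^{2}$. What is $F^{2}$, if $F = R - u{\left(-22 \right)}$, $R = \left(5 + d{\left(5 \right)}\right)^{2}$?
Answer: $251539600$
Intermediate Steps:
$d{\left(W \right)} = \left(6 + W\right)^{2}$
$R = 15876$ ($R = \left(5 + \left(6 + 5\right)^{2}\right)^{2} = \left(5 + 11^{2}\right)^{2} = \left(5 + 121\right)^{2} = 126^{2} = 15876$)
$F = 15860$ ($F = 15876 - \left(-6 - -22\right) = 15876 - \left(-6 + 22\right) = 15876 - 16 = 15860$)
$F^{2} = 15860^{2} = 251539600$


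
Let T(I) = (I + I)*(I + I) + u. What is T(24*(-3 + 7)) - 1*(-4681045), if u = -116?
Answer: 4717793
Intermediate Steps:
T(I) = -116 + 4*I² (T(I) = (I + I)*(I + I) - 116 = (2*I)*(2*I) - 116 = 4*I² - 116 = -116 + 4*I²)
T(24*(-3 + 7)) - 1*(-4681045) = (-116 + 4*(24*(-3 + 7))²) - 1*(-4681045) = (-116 + 4*(24*4)²) + 4681045 = (-116 + 4*96²) + 4681045 = (-116 + 4*9216) + 4681045 = (-116 + 36864) + 4681045 = 36748 + 4681045 = 4717793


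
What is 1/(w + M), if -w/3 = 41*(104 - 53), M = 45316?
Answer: 1/39043 ≈ 2.5613e-5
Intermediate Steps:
w = -6273 (w = -123*(104 - 53) = -123*51 = -3*2091 = -6273)
1/(w + M) = 1/(-6273 + 45316) = 1/39043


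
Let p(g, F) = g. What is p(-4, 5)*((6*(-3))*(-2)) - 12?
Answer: -156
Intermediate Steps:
p(-4, 5)*((6*(-3))*(-2)) - 12 = -4*6*(-3)*(-2) - 12 = -(-72)*(-2) - 12 = -4*36 - 12 = -144 - 12 = -156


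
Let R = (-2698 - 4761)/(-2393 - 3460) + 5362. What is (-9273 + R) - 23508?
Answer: -160475948/5853 ≈ -27418.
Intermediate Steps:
R = 31391245/5853 (R = -7459/(-5853) + 5362 = -7459*(-1/5853) + 5362 = 7459/5853 + 5362 = 31391245/5853 ≈ 5363.3)
(-9273 + R) - 23508 = (-9273 + 31391245/5853) - 23508 = -22883624/5853 - 23508 = -160475948/5853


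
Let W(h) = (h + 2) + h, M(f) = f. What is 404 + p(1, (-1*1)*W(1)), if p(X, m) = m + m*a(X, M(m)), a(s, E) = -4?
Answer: 416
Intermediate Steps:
W(h) = 2 + 2*h (W(h) = (2 + h) + h = 2 + 2*h)
p(X, m) = -3*m (p(X, m) = m + m*(-4) = m - 4*m = -3*m)
404 + p(1, (-1*1)*W(1)) = 404 - 3*(-1*1)*(2 + 2*1) = 404 - (-3)*(2 + 2) = 404 - (-3)*4 = 404 - 3*(-4) = 404 + 12 = 416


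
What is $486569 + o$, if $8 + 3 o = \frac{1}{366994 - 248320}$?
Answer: $\frac{173228319127}{356022} \approx 4.8657 \cdot 10^{5}$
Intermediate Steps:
$o = - \frac{949391}{356022}$ ($o = - \frac{8}{3} + \frac{1}{3 \left(366994 - 248320\right)} = - \frac{8}{3} + \frac{1}{3 \cdot 118674} = - \frac{8}{3} + \frac{1}{3} \cdot \frac{1}{118674} = - \frac{8}{3} + \frac{1}{356022} = - \frac{949391}{356022} \approx -2.6667$)
$486569 + o = 486569 - \frac{949391}{356022} = \frac{173228319127}{356022}$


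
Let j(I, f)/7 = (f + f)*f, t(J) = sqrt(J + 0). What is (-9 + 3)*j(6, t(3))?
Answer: -252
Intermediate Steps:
t(J) = sqrt(J)
j(I, f) = 14*f**2 (j(I, f) = 7*((f + f)*f) = 7*((2*f)*f) = 7*(2*f**2) = 14*f**2)
(-9 + 3)*j(6, t(3)) = (-9 + 3)*(14*(sqrt(3))**2) = -84*3 = -6*42 = -252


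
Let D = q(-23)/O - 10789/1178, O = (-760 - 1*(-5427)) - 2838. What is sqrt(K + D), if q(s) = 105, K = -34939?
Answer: 3*I*sqrt(18757531354042)/69502 ≈ 186.94*I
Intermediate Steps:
O = 1829 (O = (-760 + 5427) - 2838 = 4667 - 2838 = 1829)
D = -632561/69502 (D = 105/1829 - 10789/1178 = -632561/69502 ≈ -9.1013)
sqrt(K + D) = sqrt(-34939 - 632561/69502) = sqrt(-2428962939/69502) = 3*I*sqrt(18757531354042)/69502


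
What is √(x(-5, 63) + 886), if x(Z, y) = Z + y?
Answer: 4*√59 ≈ 30.725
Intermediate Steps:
√(x(-5, 63) + 886) = √((-5 + 63) + 886) = √(58 + 886) = √944 = 4*√59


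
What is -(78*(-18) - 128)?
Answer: 1532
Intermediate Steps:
-(78*(-18) - 128) = -(-1404 - 128) = -1*(-1532) = 1532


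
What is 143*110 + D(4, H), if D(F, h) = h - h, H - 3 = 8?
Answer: 15730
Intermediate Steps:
H = 11 (H = 3 + 8 = 11)
D(F, h) = 0
143*110 + D(4, H) = 143*110 + 0 = 15730 + 0 = 15730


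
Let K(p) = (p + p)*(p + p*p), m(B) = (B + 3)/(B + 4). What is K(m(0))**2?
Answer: 3969/1024 ≈ 3.8760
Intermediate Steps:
m(B) = (3 + B)/(4 + B)
K(p) = 2*p*(p + p**2) (K(p) = (2*p)*(p + p**2) = 2*p*(p + p**2))
K(m(0))**2 = (2*((3 + 0)/(4 + 0))**2*(1 + (3 + 0)/(4 + 0)))**2 = (2*(3/4)**2*(1 + 3/4))**2 = (2*(9/16)*(7/4))**2 = (63/32)**2 = 3969/1024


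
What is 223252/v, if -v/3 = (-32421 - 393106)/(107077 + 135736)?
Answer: 54208487876/1276581 ≈ 42464.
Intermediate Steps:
v = 1276581/242813 (v = -3*(-32421 - 393106)/(107077 + 135736) = -(-1276581)/242813 = -3*(-425527/242813) = 1276581/242813 ≈ 5.2575)
223252/v = 223252/(1276581/242813) = 223252*(242813/1276581) = 54208487876/1276581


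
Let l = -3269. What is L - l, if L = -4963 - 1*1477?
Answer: -3171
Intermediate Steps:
L = -6440 (L = -4963 - 1477 = -6440)
L - l = -6440 - 1*(-3269) = -6440 + 3269 = -3171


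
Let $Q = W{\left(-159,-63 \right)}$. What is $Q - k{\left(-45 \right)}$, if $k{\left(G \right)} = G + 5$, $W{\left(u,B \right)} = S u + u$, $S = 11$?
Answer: $-1868$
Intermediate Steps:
$W{\left(u,B \right)} = 12 u$ ($W{\left(u,B \right)} = 11 u + u = 12 u$)
$k{\left(G \right)} = 5 + G$
$Q = -1908$ ($Q = 12 \left(-159\right) = -1908$)
$Q - k{\left(-45 \right)} = -1908 - \left(5 - 45\right) = -1908 - -40 = -1908 + 40 = -1868$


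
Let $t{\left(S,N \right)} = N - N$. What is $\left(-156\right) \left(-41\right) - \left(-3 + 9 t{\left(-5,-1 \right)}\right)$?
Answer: $6399$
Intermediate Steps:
$t{\left(S,N \right)} = 0$
$\left(-156\right) \left(-41\right) - \left(-3 + 9 t{\left(-5,-1 \right)}\right) = \left(-156\right) \left(-41\right) + \left(3 - 0\right) = 6396 + \left(3 + 0\right) = 6396 + 3 = 6399$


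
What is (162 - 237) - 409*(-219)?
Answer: 89496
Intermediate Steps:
(162 - 237) - 409*(-219) = -75 + 89571 = 89496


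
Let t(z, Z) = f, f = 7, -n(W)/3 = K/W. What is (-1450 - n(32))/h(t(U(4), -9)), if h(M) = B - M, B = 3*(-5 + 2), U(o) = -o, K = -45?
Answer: 46535/512 ≈ 90.889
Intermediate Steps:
n(W) = 135/W (n(W) = -(-135)/W = 135/W)
t(z, Z) = 7
B = -9 (B = 3*(-3) = -9)
h(M) = -9 - M
(-1450 - n(32))/h(t(U(4), -9)) = (-1450 - 135/32)/(-9 - 1*7) = (-1450 - 135/32)/(-9 - 7) = (-1450 - 1*135/32)/(-16) = (-1450 - 135/32)*(-1/16) = -46535/32*(-1/16) = 46535/512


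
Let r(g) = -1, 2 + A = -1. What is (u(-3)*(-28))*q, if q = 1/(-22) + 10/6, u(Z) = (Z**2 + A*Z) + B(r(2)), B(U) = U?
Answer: -25466/33 ≈ -771.70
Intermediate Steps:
A = -3 (A = -2 - 1 = -3)
u(Z) = -1 + Z**2 - 3*Z (u(Z) = (Z**2 - 3*Z) - 1 = -1 + Z**2 - 3*Z)
q = 107/66 (q = 1*(-1/22) + 10*(1/6) = -1/22 + 5/3 = 107/66 ≈ 1.6212)
(u(-3)*(-28))*q = ((-1 + (-3)**2 - 3*(-3))*(-28))*(107/66) = ((-1 + 9 + 9)*(-28))*(107/66) = (17*(-28))*(107/66) = -476*107/66 = -25466/33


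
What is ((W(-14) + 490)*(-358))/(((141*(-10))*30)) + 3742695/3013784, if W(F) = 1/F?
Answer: 1202104611781/223095360600 ≈ 5.3883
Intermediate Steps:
((W(-14) + 490)*(-358))/(((141*(-10))*30)) + 3742695/3013784 = ((1/(-14) + 490)*(-358))/(((141*(-10))*30)) + 3742695/3013784 = ((-1/14 + 490)*(-358))/((-1410*30)) + 3742695*(1/3013784) = ((6859/14)*(-358))/(-42300) + 3742695/3013784 = -1227761/7*(-1/42300) + 3742695/3013784 = 1227761/296100 + 3742695/3013784 = 1202104611781/223095360600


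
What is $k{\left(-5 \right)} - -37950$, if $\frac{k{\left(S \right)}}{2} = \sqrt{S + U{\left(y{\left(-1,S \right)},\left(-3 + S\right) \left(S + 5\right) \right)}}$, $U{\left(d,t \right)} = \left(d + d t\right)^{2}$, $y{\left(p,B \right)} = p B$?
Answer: $37950 + 4 \sqrt{5} \approx 37959.0$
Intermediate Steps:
$y{\left(p,B \right)} = B p$
$k{\left(S \right)} = 2 \sqrt{S + S^{2} \left(1 + \left(-3 + S\right) \left(5 + S\right)\right)^{2}}$ ($k{\left(S \right)} = 2 \sqrt{S + \left(S \left(-1\right)\right)^{2} \left(1 + \left(-3 + S\right) \left(S + 5\right)\right)^{2}} = 2 \sqrt{S + \left(- S\right)^{2} \left(1 + \left(-3 + S\right) \left(5 + S\right)\right)^{2}} = 2 \sqrt{S + S^{2} \left(1 + \left(-3 + S\right) \left(5 + S\right)\right)^{2}}$)
$k{\left(-5 \right)} - -37950 = 2 \sqrt{- 5 \left(1 - 5 \left(-14 + \left(-5\right)^{2} + 2 \left(-5\right)\right)^{2}\right)} - -37950 = 2 \sqrt{- 5 \left(1 - 5 \left(-14 + 25 - 10\right)^{2}\right)} + 37950 = 2 \sqrt{- 5 \left(1 - 5 \cdot 1^{2}\right)} + 37950 = 2 \sqrt{- 5 \left(1 - 5\right)} + 37950 = 2 \sqrt{\left(-5\right) \left(-4\right)} + 37950 = 2 \sqrt{20} + 37950 = 2 \cdot 2 \sqrt{5} + 37950 = 4 \sqrt{5} + 37950 = 37950 + 4 \sqrt{5}$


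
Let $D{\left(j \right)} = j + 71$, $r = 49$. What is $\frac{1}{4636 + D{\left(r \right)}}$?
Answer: $\frac{1}{4756} \approx 0.00021026$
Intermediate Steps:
$D{\left(j \right)} = 71 + j$
$\frac{1}{4636 + D{\left(r \right)}} = \frac{1}{4636 + \left(71 + 49\right)} = \frac{1}{4636 + 120} = \frac{1}{4756}$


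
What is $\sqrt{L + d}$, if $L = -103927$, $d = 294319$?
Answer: $2 \sqrt{47598} \approx 436.34$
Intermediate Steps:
$\sqrt{L + d} = \sqrt{-103927 + 294319} = \sqrt{190392} = 2 \sqrt{47598}$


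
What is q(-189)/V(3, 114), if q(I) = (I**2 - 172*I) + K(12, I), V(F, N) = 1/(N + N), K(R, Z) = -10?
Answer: 15553932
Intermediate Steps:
V(F, N) = 1/(2*N)
q(I) = -10 + I**2 - 172*I (q(I) = (I**2 - 172*I) - 10 = -10 + I**2 - 172*I)
q(-189)/V(3, 114) = (-10 + (-189)**2 - 172*(-189))/(((1/2)/114)) = (-10 + 35721 + 32508)/(((1/2)*(1/114))) = 68219/(1/228) = 68219*228 = 15553932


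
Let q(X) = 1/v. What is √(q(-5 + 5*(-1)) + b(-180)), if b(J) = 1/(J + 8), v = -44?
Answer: 3*I*√2838/946 ≈ 0.16894*I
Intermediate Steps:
b(J) = 1/(8 + J)
q(X) = -1/44 (q(X) = 1/(-44) = -1/44)
√(q(-5 + 5*(-1)) + b(-180)) = √(-1/44 + 1/(8 - 180)) = √(-1/44 + 1/(-172)) = √(-1/44 - 1/172) = √(-27/946) = 3*I*√2838/946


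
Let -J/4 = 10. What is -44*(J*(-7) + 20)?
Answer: -13200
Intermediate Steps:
J = -40 (J = -4*10 = -40)
-44*(J*(-7) + 20) = -44*(-40*(-7) + 20) = -44*(280 + 20) = -44*300 = -13200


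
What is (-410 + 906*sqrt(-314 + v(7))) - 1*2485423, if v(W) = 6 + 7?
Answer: -2485833 + 906*I*sqrt(301) ≈ -2.4858e+6 + 15719.0*I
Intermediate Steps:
v(W) = 13
(-410 + 906*sqrt(-314 + v(7))) - 1*2485423 = (-410 + 906*sqrt(-314 + 13)) - 1*2485423 = (-410 + 906*sqrt(-301)) - 2485423 = (-410 + 906*(I*sqrt(301))) - 2485423 = (-410 + 906*I*sqrt(301)) - 2485423 = -2485833 + 906*I*sqrt(301)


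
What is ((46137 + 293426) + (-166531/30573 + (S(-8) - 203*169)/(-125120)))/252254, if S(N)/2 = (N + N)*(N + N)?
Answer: 259781684376539/192989130427008 ≈ 1.3461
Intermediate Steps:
S(N) = 8*N**2 (S(N) = 2*((N + N)*(N + N)) = 2*((2*N)*(2*N)) = 2*(4*N**2) = 8*N**2)
((46137 + 293426) + (-166531/30573 + (S(-8) - 203*169)/(-125120)))/252254 = ((46137 + 293426) + (-166531/30573 + (8*(-8)**2 - 203*169)/(-125120)))/252254 = (339563 + (-166531*1/30573 + (8*64 - 34307)*(-1/125120)))*(1/252254) = (339563 + (-166531/30573 + (512 - 34307)*(-1/125120)))*(1/252254) = (339563 + (-166531/30573 - 33795*(-1/125120)))*(1/252254) = (339563 + (-166531/30573 + 6759/25024))*(1/252254) = (339563 - 3960628837/765058752)*(1/252254) = (259781684376539/765058752)*(1/252254) = 259781684376539/192989130427008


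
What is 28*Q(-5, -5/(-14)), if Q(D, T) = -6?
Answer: -168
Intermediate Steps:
28*Q(-5, -5/(-14)) = 28*(-6) = -168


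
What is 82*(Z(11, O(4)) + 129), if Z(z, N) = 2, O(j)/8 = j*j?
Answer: 10742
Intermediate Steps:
O(j) = 8*j**2 (O(j) = 8*(j*j) = 8*j**2)
82*(Z(11, O(4)) + 129) = 82*(2 + 129) = 82*131 = 10742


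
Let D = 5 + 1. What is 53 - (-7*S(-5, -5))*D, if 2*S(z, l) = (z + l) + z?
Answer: -262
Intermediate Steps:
S(z, l) = z + l/2 (S(z, l) = ((z + l) + z)/2 = ((l + z) + z)/2 = (l + 2*z)/2 = z + l/2)
D = 6
53 - (-7*S(-5, -5))*D = 53 - (-7*(-5 + (½)*(-5)))*6 = 53 - (-7*(-5 - 5/2))*6 = 53 - (-7*(-15/2))*6 = 53 - 105*6/2 = 53 - 1*315 = 53 - 315 = -262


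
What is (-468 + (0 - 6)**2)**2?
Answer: 186624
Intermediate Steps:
(-468 + (0 - 6)**2)**2 = (-468 + (-6)**2)**2 = (-468 + 36)**2 = (-432)**2 = 186624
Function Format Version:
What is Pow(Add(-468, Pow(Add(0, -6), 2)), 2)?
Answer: 186624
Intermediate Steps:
Pow(Add(-468, Pow(Add(0, -6), 2)), 2) = Pow(Add(-468, Pow(-6, 2)), 2) = Pow(Add(-468, 36), 2) = Pow(-432, 2) = 186624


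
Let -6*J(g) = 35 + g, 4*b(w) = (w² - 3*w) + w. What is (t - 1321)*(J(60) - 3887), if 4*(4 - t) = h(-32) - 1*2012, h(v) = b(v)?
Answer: 3442299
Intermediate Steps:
b(w) = -w/2 + w²/4 (b(w) = ((w² - 3*w) + w)/4 = (w² - 2*w)/4 = -w/2 + w²/4)
J(g) = -35/6 - g/6 (J(g) = -(35 + g)/6 = -35/6 - g/6)
h(v) = v*(-2 + v)/4
t = 439 (t = 4 - ((¼)*(-32)*(-2 - 32) - 1*2012)/4 = 4 - ((¼)*(-32)*(-34) - 2012)/4 = 4 - (272 - 2012)/4 = 4 - ¼*(-1740) = 4 + 435 = 439)
(t - 1321)*(J(60) - 3887) = (439 - 1321)*((-35/6 - ⅙*60) - 3887) = -882*((-35/6 - 10) - 3887) = -882*(-95/6 - 3887) = -882*(-23417/6) = 3442299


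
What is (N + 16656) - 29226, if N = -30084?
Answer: -42654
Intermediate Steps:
(N + 16656) - 29226 = (-30084 + 16656) - 29226 = -13428 - 29226 = -42654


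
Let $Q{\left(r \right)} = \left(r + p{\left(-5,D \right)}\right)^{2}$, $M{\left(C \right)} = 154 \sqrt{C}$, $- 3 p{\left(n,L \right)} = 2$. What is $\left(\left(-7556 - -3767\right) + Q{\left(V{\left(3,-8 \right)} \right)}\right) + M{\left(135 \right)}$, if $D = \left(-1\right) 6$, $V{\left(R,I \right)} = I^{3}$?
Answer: $\frac{2331343}{9} + 462 \sqrt{15} \approx 2.6083 \cdot 10^{5}$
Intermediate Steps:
$D = -6$
$p{\left(n,L \right)} = - \frac{2}{3}$ ($p{\left(n,L \right)} = \left(- \frac{1}{3}\right) 2 = - \frac{2}{3}$)
$Q{\left(r \right)} = \left(- \frac{2}{3} + r\right)^{2}$ ($Q{\left(r \right)} = \left(r - \frac{2}{3}\right)^{2} = \left(- \frac{2}{3} + r\right)^{2}$)
$\left(\left(-7556 - -3767\right) + Q{\left(V{\left(3,-8 \right)} \right)}\right) + M{\left(135 \right)} = \left(\left(-7556 - -3767\right) + \frac{\left(-2 + 3 \left(-8\right)^{3}\right)^{2}}{9}\right) + 154 \sqrt{135} = \left(\left(-7556 + 3767\right) + \frac{\left(-2 + 3 \left(-512\right)\right)^{2}}{9}\right) + 154 \cdot 3 \sqrt{15} = \left(-3789 + \frac{\left(-2 - 1536\right)^{2}}{9}\right) + 462 \sqrt{15} = \left(-3789 + \frac{\left(-1538\right)^{2}}{9}\right) + 462 \sqrt{15} = \left(-3789 + \frac{1}{9} \cdot 2365444\right) + 462 \sqrt{15} = \left(-3789 + \frac{2365444}{9}\right) + 462 \sqrt{15} = \frac{2331343}{9} + 462 \sqrt{15}$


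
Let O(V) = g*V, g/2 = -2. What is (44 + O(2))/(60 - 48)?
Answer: 3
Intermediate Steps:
g = -4 (g = 2*(-2) = -4)
O(V) = -4*V
(44 + O(2))/(60 - 48) = (44 - 4*2)/(60 - 48) = (44 - 8)/12 = 36*(1/12) = 3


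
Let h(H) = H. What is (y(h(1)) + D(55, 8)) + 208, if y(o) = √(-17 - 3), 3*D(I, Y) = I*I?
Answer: 3649/3 + 2*I*√5 ≈ 1216.3 + 4.4721*I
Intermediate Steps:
D(I, Y) = I²/3 (D(I, Y) = (I*I)/3 = I²/3)
y(o) = 2*I*√5 (y(o) = √(-20) = 2*I*√5)
(y(h(1)) + D(55, 8)) + 208 = (2*I*√5 + (⅓)*55²) + 208 = (2*I*√5 + (⅓)*3025) + 208 = (2*I*√5 + 3025/3) + 208 = (3025/3 + 2*I*√5) + 208 = 3649/3 + 2*I*√5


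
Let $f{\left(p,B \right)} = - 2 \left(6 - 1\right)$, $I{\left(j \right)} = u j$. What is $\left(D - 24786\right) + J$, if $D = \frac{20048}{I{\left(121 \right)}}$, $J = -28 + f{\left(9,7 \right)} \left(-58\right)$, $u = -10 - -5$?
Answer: $- \frac{14681618}{605} \approx -24267.0$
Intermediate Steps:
$u = -5$ ($u = -10 + 5 = -5$)
$I{\left(j \right)} = - 5 j$
$f{\left(p,B \right)} = -10$ ($f{\left(p,B \right)} = \left(-2\right) 5 = -10$)
$J = 552$ ($J = -28 - -580 = -28 + 580 = 552$)
$D = - \frac{20048}{605}$ ($D = \frac{20048}{\left(-5\right) 121} = \frac{20048}{-605} = 20048 \left(- \frac{1}{605}\right) = - \frac{20048}{605} \approx -33.137$)
$\left(D - 24786\right) + J = \left(- \frac{20048}{605} - 24786\right) + 552 = - \frac{15015578}{605} + 552 = - \frac{14681618}{605}$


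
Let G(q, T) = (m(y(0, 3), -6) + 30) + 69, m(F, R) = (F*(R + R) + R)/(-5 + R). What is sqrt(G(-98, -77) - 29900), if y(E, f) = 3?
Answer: I*sqrt(3605459)/11 ≈ 172.62*I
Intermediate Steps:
m(F, R) = (R + 2*F*R)/(-5 + R) (m(F, R) = (F*(2*R) + R)/(-5 + R) = (2*F*R + R)/(-5 + R) = (R + 2*F*R)/(-5 + R))
G(q, T) = 1131/11 (G(q, T) = (-6*(1 + 2*3)/(-5 - 6) + 30) + 69 = (-6*(1 + 6)/(-11) + 30) + 69 = (-6*(-1/11)*7 + 30) + 69 = (42/11 + 30) + 69 = 372/11 + 69 = 1131/11)
sqrt(G(-98, -77) - 29900) = sqrt(1131/11 - 29900) = sqrt(-327769/11) = I*sqrt(3605459)/11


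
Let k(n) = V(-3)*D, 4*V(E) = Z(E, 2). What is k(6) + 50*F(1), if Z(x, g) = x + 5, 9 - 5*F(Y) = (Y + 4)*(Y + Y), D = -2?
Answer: -11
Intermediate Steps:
F(Y) = 9/5 - 2*Y*(4 + Y)/5 (F(Y) = 9/5 - (Y + 4)*(Y + Y)/5 = 9/5 - (4 + Y)*2*Y/5 = 9/5 - 2*Y*(4 + Y)/5)
Z(x, g) = 5 + x
V(E) = 5/4 + E/4 (V(E) = (5 + E)/4 = 5/4 + E/4)
k(n) = -1 (k(n) = (5/4 + (1/4)*(-3))*(-2) = (5/4 - 3/4)*(-2) = (1/2)*(-2) = -1)
k(6) + 50*F(1) = -1 + 50*(9/5 - 8/5*1 - 2/5*1**2) = -1 + 50*(9/5 - 8/5 - 2/5*1) = -1 + 50*(9/5 - 8/5 - 2/5) = -1 + 50*(-1/5) = -1 - 10 = -11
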